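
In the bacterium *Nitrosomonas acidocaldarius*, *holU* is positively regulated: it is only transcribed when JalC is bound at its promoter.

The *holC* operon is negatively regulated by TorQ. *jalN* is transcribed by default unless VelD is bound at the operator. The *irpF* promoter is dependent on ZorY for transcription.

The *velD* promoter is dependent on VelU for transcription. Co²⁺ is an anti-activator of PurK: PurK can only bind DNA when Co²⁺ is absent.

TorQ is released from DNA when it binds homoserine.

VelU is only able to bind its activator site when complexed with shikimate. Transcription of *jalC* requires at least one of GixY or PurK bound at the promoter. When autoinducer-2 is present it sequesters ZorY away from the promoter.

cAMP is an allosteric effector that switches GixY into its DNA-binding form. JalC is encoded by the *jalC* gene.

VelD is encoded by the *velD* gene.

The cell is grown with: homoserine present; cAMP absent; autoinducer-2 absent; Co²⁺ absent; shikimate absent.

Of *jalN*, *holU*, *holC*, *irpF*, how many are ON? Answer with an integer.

Shikimate is absent, so VelU is inactive.
Required activator VelU is absent, so *velD* is not transcribed.
So VelD is not produced.
With no repressor bound, *jalN* is transcribed.
→ *jalN* is ON.
cAMP is absent, so GixY is inactive.
Co²⁺ is absent, so PurK is active.
Activator PurK is present, so *jalC* is transcribed.
So JalC is produced and active.
No repressor is bound and JalC is active, so *holU* is transcribed.
→ *holU* is ON.
Homoserine is present, so TorQ is inactive.
With no repressor bound, *holC* is transcribed.
→ *holC* is ON.
Autoinducer-2 is absent, so ZorY is active.
No repressor is bound and ZorY is active, so *irpF* is transcribed.
→ *irpF* is ON.
4 of the 4 genes are transcribed.

4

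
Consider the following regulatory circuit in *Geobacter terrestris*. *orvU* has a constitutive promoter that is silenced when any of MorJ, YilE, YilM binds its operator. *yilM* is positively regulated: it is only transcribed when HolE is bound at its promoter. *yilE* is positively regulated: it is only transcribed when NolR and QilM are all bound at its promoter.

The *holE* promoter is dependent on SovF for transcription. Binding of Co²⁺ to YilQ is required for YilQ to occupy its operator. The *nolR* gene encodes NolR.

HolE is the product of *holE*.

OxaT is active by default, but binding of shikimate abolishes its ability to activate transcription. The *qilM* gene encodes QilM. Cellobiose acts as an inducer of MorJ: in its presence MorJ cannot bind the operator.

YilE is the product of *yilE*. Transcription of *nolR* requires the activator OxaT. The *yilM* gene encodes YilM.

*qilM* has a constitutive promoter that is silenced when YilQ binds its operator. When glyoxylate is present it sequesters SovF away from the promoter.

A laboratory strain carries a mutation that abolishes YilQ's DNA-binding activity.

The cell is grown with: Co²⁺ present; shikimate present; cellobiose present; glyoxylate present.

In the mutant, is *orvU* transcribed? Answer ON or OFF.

Cellobiose is present, so MorJ is inactive.
Shikimate is present, so OxaT is inactive.
Required activator OxaT is absent, so *nolR* is not transcribed.
So NolR is not produced.
YilQ is non-functional in this strain, so it has no effect.
With no repressor bound, *qilM* is transcribed.
So QilM is produced and active.
Required activator NolR is absent, so *yilE* is not transcribed.
So YilE is not produced.
Glyoxylate is present, so SovF is inactive.
Required activator SovF is absent, so *holE* is not transcribed.
So HolE is not produced.
Required activator HolE is absent, so *yilM* is not transcribed.
So YilM is not produced.
With no repressor bound, *orvU* is transcribed.

ON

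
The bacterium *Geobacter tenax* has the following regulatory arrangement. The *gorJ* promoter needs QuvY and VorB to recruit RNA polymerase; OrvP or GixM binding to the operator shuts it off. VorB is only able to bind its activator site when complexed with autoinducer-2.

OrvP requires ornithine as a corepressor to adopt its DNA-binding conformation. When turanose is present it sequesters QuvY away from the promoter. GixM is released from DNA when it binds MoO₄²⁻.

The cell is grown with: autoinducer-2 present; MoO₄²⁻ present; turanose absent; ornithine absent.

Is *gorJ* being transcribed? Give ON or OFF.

Ornithine is absent, so OrvP is inactive.
MoO₄²⁻ is present, so GixM is inactive.
Turanose is absent, so QuvY is active.
Autoinducer-2 is present, so VorB is active.
No repressor is bound and QuvY and VorB are active, so *gorJ* is transcribed.

ON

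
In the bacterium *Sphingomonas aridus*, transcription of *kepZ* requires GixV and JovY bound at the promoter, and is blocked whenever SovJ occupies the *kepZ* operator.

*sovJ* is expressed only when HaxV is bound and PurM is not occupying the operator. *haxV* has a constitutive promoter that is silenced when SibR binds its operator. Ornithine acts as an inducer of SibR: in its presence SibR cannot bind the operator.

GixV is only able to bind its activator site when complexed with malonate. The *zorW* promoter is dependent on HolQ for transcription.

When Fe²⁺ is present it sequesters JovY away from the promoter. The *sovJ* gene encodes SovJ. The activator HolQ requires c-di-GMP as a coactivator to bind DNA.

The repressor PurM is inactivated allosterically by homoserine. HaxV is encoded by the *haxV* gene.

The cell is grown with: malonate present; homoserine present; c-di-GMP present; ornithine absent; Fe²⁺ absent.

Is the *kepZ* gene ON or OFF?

ON

Malonate is present, so GixV is active.
Ornithine is absent, so SibR is active.
With repressor SibR bound, *haxV* is not transcribed.
So HaxV is not produced.
Homoserine is present, so PurM is inactive.
Required activator HaxV is absent, so *sovJ* is not transcribed.
So SovJ is not produced.
Fe²⁺ is absent, so JovY is active.
No repressor is bound and GixV and JovY are active, so *kepZ* is transcribed.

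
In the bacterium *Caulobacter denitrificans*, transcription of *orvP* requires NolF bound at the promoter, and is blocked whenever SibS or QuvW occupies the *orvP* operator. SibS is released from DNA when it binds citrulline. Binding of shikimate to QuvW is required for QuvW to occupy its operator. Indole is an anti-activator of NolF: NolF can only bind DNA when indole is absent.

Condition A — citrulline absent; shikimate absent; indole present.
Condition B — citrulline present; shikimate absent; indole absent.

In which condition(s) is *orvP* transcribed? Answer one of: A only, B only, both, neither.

B only

Condition A:
Citrulline is absent, so SibS is active.
Shikimate is absent, so QuvW is inactive.
Indole is present, so NolF is inactive.
With repressor SibS bound, *orvP* is not transcribed.
→ *orvP* is OFF in A.
Condition B:
Citrulline is present, so SibS is inactive.
Shikimate is absent, so QuvW is inactive.
Indole is absent, so NolF is active.
No repressor is bound and NolF is active, so *orvP* is transcribed.
→ *orvP* is ON in B.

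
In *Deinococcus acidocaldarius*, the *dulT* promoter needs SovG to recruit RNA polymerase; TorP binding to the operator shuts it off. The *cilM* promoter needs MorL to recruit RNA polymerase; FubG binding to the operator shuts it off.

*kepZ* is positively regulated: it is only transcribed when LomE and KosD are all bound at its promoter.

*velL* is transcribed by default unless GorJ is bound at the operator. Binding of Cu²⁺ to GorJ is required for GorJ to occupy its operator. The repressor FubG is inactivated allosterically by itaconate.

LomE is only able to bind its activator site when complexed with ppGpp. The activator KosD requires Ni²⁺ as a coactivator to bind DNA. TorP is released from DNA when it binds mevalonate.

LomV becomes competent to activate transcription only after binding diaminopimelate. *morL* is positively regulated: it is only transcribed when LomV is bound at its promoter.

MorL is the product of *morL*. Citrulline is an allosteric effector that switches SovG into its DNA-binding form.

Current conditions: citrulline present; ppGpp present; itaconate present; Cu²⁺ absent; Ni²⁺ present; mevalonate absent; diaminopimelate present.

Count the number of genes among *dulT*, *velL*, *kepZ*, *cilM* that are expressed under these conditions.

Citrulline is present, so SovG is active.
Mevalonate is absent, so TorP is active.
With repressor TorP bound, *dulT* is not transcribed.
→ *dulT* is OFF.
Cu²⁺ is absent, so GorJ is inactive.
With no repressor bound, *velL* is transcribed.
→ *velL* is ON.
ppGpp is present, so LomE is active.
Ni²⁺ is present, so KosD is active.
No repressor is bound and LomE and KosD are active, so *kepZ* is transcribed.
→ *kepZ* is ON.
Itaconate is present, so FubG is inactive.
Diaminopimelate is present, so LomV is active.
No repressor is bound and LomV is active, so *morL* is transcribed.
So MorL is produced and active.
No repressor is bound and MorL is active, so *cilM* is transcribed.
→ *cilM* is ON.
3 of the 4 genes are transcribed.

3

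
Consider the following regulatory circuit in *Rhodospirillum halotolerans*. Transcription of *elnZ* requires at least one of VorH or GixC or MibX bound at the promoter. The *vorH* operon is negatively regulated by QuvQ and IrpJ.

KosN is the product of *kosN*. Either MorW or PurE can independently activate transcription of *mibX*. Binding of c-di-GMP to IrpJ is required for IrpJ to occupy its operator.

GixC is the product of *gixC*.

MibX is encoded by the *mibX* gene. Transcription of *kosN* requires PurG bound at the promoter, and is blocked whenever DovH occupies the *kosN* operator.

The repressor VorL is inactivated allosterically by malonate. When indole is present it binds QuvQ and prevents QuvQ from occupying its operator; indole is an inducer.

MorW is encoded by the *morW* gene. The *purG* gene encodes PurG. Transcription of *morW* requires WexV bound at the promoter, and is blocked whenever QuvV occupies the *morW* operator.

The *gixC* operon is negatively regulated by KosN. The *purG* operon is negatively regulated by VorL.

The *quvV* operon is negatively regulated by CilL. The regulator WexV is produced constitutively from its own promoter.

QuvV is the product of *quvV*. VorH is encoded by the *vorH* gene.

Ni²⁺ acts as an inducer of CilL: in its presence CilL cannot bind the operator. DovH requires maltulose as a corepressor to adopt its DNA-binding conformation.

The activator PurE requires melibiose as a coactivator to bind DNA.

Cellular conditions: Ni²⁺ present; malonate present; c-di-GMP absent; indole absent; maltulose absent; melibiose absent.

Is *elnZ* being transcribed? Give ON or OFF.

OFF

Indole is absent, so QuvQ is active.
c-di-GMP is absent, so IrpJ is inactive.
With repressor QuvQ bound, *vorH* is not transcribed.
So VorH is not produced.
Maltulose is absent, so DovH is inactive.
Malonate is present, so VorL is inactive.
With no repressor bound, *purG* is transcribed.
So PurG is produced and active.
No repressor is bound and PurG is active, so *kosN* is transcribed.
So KosN is produced and active.
With repressor KosN bound, *gixC* is not transcribed.
So GixC is not produced.
WexV is produced constitutively and is active.
Ni²⁺ is present, so CilL is inactive.
With no repressor bound, *quvV* is transcribed.
So QuvV is produced and active.
With repressor QuvV bound, *morW* is not transcribed.
So MorW is not produced.
Melibiose is absent, so PurE is inactive.
No activator is available at the *mibX* promoter, so *mibX* is not transcribed.
So MibX is not produced.
No activator is available at the *elnZ* promoter, so *elnZ* is not transcribed.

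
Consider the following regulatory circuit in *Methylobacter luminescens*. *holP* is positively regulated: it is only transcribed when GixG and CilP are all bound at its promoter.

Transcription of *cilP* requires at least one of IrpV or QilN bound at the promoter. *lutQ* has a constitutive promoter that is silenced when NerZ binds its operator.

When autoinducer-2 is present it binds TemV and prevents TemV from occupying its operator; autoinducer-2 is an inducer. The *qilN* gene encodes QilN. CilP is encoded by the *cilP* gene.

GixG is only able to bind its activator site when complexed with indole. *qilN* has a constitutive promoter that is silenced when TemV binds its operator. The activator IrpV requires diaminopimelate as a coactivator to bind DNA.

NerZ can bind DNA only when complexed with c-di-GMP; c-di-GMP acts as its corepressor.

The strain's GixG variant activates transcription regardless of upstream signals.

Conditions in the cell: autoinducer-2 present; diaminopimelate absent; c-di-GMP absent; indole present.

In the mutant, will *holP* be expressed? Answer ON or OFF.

GixG is constitutively active in this strain.
Diaminopimelate is absent, so IrpV is inactive.
Autoinducer-2 is present, so TemV is inactive.
With no repressor bound, *qilN* is transcribed.
So QilN is produced and active.
Activator QilN is present, so *cilP* is transcribed.
So CilP is produced and active.
No repressor is bound and GixG and CilP are active, so *holP* is transcribed.

ON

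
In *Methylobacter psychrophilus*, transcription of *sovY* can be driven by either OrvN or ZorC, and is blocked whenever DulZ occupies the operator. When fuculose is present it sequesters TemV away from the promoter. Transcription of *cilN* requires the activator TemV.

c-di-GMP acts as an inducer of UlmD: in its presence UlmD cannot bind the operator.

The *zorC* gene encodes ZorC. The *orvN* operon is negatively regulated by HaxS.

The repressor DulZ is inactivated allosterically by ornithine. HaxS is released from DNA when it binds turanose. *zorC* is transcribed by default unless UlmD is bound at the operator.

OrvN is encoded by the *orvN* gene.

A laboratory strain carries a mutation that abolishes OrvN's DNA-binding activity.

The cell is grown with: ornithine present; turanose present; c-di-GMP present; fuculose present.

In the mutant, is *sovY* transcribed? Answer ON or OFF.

Ornithine is present, so DulZ is inactive.
OrvN is non-functional in this strain, so it has no effect.
c-di-GMP is present, so UlmD is inactive.
With no repressor bound, *zorC* is transcribed.
So ZorC is produced and active.
Activator ZorC is present, so *sovY* is transcribed.

ON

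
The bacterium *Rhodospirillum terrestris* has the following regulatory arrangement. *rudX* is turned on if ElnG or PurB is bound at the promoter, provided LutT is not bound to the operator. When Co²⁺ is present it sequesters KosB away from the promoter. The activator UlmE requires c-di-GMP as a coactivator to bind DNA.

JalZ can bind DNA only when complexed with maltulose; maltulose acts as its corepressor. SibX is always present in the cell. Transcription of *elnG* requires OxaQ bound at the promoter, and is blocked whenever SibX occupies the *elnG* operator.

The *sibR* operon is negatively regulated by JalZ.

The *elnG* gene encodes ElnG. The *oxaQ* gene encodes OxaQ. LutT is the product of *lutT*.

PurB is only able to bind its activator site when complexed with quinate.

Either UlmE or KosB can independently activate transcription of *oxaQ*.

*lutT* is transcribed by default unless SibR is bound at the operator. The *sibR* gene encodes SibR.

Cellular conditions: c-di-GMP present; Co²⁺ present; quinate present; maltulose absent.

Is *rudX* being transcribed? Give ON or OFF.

Maltulose is absent, so JalZ is inactive.
With no repressor bound, *sibR* is transcribed.
So SibR is produced and active.
With repressor SibR bound, *lutT* is not transcribed.
So LutT is not produced.
c-di-GMP is present, so UlmE is active.
Co²⁺ is present, so KosB is inactive.
Activator UlmE is present, so *oxaQ* is transcribed.
So OxaQ is produced and active.
SibX is produced constitutively and is active.
With repressor SibX bound, *elnG* is not transcribed.
So ElnG is not produced.
Quinate is present, so PurB is active.
Activator PurB is present, so *rudX* is transcribed.

ON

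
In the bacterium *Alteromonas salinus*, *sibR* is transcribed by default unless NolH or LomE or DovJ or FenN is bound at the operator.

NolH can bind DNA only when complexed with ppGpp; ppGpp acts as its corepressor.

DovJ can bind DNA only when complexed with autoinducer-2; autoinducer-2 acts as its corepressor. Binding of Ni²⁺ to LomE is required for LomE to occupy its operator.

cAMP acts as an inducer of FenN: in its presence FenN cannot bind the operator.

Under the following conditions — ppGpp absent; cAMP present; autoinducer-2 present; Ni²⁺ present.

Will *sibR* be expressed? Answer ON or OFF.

ppGpp is absent, so NolH is inactive.
Ni²⁺ is present, so LomE is active.
Autoinducer-2 is present, so DovJ is active.
cAMP is present, so FenN is inactive.
With repressor LomE bound, *sibR* is not transcribed.

OFF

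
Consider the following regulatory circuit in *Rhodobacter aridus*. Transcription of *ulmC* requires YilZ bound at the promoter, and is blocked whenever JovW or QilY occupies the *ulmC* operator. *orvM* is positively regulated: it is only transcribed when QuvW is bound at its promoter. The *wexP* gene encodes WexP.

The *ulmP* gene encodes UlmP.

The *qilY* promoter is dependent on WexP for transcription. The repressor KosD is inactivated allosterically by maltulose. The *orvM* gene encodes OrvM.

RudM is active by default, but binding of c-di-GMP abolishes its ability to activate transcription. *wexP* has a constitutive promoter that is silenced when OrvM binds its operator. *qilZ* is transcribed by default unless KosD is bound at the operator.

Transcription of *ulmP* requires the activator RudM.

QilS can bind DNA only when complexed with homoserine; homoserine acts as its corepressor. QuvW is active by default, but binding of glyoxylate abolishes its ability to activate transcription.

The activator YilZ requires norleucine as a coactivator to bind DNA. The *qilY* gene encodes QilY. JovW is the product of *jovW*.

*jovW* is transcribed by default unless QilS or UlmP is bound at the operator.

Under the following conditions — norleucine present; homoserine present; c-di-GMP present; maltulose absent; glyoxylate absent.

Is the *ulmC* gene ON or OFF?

Homoserine is present, so QilS is active.
c-di-GMP is present, so RudM is inactive.
Required activator RudM is absent, so *ulmP* is not transcribed.
So UlmP is not produced.
With repressor QilS bound, *jovW* is not transcribed.
So JovW is not produced.
Norleucine is present, so YilZ is active.
Glyoxylate is absent, so QuvW is active.
No repressor is bound and QuvW is active, so *orvM* is transcribed.
So OrvM is produced and active.
With repressor OrvM bound, *wexP* is not transcribed.
So WexP is not produced.
Required activator WexP is absent, so *qilY* is not transcribed.
So QilY is not produced.
No repressor is bound and YilZ is active, so *ulmC* is transcribed.

ON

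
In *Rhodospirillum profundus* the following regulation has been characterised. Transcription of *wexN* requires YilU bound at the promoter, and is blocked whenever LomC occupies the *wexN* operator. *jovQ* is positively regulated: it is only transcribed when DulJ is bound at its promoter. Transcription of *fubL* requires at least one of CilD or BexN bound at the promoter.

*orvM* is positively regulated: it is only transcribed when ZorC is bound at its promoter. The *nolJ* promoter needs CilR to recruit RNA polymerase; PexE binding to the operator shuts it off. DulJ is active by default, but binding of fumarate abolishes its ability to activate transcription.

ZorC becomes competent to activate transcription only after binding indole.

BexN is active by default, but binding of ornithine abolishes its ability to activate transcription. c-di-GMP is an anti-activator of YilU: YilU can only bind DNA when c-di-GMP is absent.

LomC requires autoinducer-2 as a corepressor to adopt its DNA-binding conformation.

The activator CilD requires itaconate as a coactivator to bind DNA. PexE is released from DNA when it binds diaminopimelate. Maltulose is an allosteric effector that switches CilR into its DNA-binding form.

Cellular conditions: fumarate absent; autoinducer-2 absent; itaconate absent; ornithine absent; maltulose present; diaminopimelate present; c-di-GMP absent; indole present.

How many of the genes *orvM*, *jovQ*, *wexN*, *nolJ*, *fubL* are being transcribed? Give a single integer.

Indole is present, so ZorC is active.
No repressor is bound and ZorC is active, so *orvM* is transcribed.
→ *orvM* is ON.
Fumarate is absent, so DulJ is active.
No repressor is bound and DulJ is active, so *jovQ* is transcribed.
→ *jovQ* is ON.
Autoinducer-2 is absent, so LomC is inactive.
c-di-GMP is absent, so YilU is active.
No repressor is bound and YilU is active, so *wexN* is transcribed.
→ *wexN* is ON.
Maltulose is present, so CilR is active.
Diaminopimelate is present, so PexE is inactive.
No repressor is bound and CilR is active, so *nolJ* is transcribed.
→ *nolJ* is ON.
Itaconate is absent, so CilD is inactive.
Ornithine is absent, so BexN is active.
Activator BexN is present, so *fubL* is transcribed.
→ *fubL* is ON.
5 of the 5 genes are transcribed.

5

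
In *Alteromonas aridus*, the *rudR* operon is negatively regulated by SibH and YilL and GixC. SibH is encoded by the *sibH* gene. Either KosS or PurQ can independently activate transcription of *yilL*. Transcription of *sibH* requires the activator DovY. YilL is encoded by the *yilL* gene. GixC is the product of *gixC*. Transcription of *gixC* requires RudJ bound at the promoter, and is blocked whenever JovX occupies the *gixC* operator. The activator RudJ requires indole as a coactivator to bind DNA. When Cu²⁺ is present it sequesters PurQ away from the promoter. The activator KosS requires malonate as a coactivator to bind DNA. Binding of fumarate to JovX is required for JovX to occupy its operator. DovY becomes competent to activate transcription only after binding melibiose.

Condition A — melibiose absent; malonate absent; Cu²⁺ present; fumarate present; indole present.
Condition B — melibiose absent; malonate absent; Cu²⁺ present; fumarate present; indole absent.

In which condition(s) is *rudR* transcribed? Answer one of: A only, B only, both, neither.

both

Condition A:
Melibiose is absent, so DovY is inactive.
Required activator DovY is absent, so *sibH* is not transcribed.
So SibH is not produced.
Malonate is absent, so KosS is inactive.
Cu²⁺ is present, so PurQ is inactive.
No activator is available at the *yilL* promoter, so *yilL* is not transcribed.
So YilL is not produced.
Fumarate is present, so JovX is active.
Indole is present, so RudJ is active.
With repressor JovX bound, *gixC* is not transcribed.
So GixC is not produced.
With no repressor bound, *rudR* is transcribed.
→ *rudR* is ON in A.
Condition B:
Melibiose is absent, so DovY is inactive.
Required activator DovY is absent, so *sibH* is not transcribed.
So SibH is not produced.
Malonate is absent, so KosS is inactive.
Cu²⁺ is present, so PurQ is inactive.
No activator is available at the *yilL* promoter, so *yilL* is not transcribed.
So YilL is not produced.
Fumarate is present, so JovX is active.
Indole is absent, so RudJ is inactive.
With repressor JovX bound, *gixC* is not transcribed.
So GixC is not produced.
With no repressor bound, *rudR* is transcribed.
→ *rudR* is ON in B.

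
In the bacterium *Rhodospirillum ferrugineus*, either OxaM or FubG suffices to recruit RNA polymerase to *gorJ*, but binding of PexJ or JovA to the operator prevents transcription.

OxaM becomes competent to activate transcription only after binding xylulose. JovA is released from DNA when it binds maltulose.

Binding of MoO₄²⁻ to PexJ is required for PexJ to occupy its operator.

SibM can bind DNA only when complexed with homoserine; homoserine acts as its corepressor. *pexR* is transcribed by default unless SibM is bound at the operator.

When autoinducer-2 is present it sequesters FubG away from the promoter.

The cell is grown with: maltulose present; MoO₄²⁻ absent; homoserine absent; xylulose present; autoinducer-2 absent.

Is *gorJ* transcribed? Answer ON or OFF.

Xylulose is present, so OxaM is active.
MoO₄²⁻ is absent, so PexJ is inactive.
Autoinducer-2 is absent, so FubG is active.
Maltulose is present, so JovA is inactive.
Activator OxaM is present, so *gorJ* is transcribed.

ON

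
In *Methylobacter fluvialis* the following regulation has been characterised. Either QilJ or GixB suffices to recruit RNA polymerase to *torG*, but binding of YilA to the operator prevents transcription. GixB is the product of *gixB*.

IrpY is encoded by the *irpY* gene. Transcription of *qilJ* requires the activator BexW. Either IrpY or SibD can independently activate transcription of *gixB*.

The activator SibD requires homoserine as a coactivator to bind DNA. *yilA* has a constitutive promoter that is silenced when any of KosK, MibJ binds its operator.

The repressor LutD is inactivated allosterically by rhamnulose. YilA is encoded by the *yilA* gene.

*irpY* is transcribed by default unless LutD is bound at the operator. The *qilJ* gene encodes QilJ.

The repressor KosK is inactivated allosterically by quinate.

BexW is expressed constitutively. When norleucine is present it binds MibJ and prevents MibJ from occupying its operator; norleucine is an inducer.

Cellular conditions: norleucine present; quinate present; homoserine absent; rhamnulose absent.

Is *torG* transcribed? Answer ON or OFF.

Quinate is present, so KosK is inactive.
Norleucine is present, so MibJ is inactive.
With no repressor bound, *yilA* is transcribed.
So YilA is produced and active.
BexW is produced constitutively and is active.
No repressor is bound and BexW is active, so *qilJ* is transcribed.
So QilJ is produced and active.
Rhamnulose is absent, so LutD is active.
With repressor LutD bound, *irpY* is not transcribed.
So IrpY is not produced.
Homoserine is absent, so SibD is inactive.
No activator is available at the *gixB* promoter, so *gixB* is not transcribed.
So GixB is not produced.
With repressor YilA bound, *torG* is not transcribed.

OFF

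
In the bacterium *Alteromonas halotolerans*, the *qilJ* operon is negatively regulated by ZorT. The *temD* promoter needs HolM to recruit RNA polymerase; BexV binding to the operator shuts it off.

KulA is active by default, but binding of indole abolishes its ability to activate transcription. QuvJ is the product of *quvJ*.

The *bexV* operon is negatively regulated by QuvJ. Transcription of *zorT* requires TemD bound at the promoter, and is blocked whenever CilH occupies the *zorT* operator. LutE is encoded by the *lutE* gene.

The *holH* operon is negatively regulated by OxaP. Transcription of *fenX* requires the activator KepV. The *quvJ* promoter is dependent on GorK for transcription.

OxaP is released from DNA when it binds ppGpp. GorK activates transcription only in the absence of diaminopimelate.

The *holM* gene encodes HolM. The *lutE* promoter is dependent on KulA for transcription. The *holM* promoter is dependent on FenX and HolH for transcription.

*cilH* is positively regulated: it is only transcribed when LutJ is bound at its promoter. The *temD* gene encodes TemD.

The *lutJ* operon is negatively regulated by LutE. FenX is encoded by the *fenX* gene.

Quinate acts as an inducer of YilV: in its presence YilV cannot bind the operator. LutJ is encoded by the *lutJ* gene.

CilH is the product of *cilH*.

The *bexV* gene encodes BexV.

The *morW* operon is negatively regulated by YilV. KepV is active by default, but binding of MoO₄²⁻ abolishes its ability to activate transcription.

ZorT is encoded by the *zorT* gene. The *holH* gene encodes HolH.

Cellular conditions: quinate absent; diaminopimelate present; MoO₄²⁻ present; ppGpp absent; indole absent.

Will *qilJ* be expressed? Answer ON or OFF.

Indole is absent, so KulA is active.
No repressor is bound and KulA is active, so *lutE* is transcribed.
So LutE is produced and active.
With repressor LutE bound, *lutJ* is not transcribed.
So LutJ is not produced.
Required activator LutJ is absent, so *cilH* is not transcribed.
So CilH is not produced.
Diaminopimelate is present, so GorK is inactive.
Required activator GorK is absent, so *quvJ* is not transcribed.
So QuvJ is not produced.
With no repressor bound, *bexV* is transcribed.
So BexV is produced and active.
MoO₄²⁻ is present, so KepV is inactive.
Required activator KepV is absent, so *fenX* is not transcribed.
So FenX is not produced.
ppGpp is absent, so OxaP is active.
With repressor OxaP bound, *holH* is not transcribed.
So HolH is not produced.
Required activator FenX is absent, so *holM* is not transcribed.
So HolM is not produced.
With repressor BexV bound, *temD* is not transcribed.
So TemD is not produced.
Required activator TemD is absent, so *zorT* is not transcribed.
So ZorT is not produced.
With no repressor bound, *qilJ* is transcribed.

ON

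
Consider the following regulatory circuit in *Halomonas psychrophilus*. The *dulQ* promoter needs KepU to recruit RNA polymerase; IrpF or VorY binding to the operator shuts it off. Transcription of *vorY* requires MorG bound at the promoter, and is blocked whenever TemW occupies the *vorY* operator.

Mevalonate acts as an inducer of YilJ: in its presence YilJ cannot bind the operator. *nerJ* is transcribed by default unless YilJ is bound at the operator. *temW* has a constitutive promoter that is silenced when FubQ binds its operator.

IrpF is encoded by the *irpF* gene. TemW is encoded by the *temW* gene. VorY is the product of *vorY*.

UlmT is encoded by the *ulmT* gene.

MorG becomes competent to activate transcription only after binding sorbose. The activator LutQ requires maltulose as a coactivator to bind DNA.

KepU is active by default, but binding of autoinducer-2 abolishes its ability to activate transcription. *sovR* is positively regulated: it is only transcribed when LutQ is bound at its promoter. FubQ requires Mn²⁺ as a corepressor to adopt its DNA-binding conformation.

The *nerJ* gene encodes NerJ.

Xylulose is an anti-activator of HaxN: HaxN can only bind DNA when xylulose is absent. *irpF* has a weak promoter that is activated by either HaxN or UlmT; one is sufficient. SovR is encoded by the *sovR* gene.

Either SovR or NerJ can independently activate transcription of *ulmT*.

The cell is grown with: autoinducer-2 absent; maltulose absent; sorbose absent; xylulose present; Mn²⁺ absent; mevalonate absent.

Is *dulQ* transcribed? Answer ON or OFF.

Xylulose is present, so HaxN is inactive.
Maltulose is absent, so LutQ is inactive.
Required activator LutQ is absent, so *sovR* is not transcribed.
So SovR is not produced.
Mevalonate is absent, so YilJ is active.
With repressor YilJ bound, *nerJ* is not transcribed.
So NerJ is not produced.
No activator is available at the *ulmT* promoter, so *ulmT* is not transcribed.
So UlmT is not produced.
No activator is available at the *irpF* promoter, so *irpF* is not transcribed.
So IrpF is not produced.
Autoinducer-2 is absent, so KepU is active.
Mn²⁺ is absent, so FubQ is inactive.
With no repressor bound, *temW* is transcribed.
So TemW is produced and active.
Sorbose is absent, so MorG is inactive.
With repressor TemW bound, *vorY* is not transcribed.
So VorY is not produced.
No repressor is bound and KepU is active, so *dulQ* is transcribed.

ON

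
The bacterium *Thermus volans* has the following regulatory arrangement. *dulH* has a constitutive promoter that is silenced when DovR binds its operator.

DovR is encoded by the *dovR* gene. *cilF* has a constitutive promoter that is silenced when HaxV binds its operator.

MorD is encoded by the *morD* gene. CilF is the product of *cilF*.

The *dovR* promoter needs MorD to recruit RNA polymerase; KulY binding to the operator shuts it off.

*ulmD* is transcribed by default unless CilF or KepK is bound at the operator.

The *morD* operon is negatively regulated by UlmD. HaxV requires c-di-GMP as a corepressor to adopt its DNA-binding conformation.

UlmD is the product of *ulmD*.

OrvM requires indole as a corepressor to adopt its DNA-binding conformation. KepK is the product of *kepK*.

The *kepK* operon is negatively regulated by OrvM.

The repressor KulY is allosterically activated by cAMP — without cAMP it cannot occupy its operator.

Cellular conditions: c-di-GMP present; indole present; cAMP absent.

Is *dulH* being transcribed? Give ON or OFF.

c-di-GMP is present, so HaxV is active.
With repressor HaxV bound, *cilF* is not transcribed.
So CilF is not produced.
Indole is present, so OrvM is active.
With repressor OrvM bound, *kepK* is not transcribed.
So KepK is not produced.
With no repressor bound, *ulmD* is transcribed.
So UlmD is produced and active.
With repressor UlmD bound, *morD* is not transcribed.
So MorD is not produced.
cAMP is absent, so KulY is inactive.
Required activator MorD is absent, so *dovR* is not transcribed.
So DovR is not produced.
With no repressor bound, *dulH* is transcribed.

ON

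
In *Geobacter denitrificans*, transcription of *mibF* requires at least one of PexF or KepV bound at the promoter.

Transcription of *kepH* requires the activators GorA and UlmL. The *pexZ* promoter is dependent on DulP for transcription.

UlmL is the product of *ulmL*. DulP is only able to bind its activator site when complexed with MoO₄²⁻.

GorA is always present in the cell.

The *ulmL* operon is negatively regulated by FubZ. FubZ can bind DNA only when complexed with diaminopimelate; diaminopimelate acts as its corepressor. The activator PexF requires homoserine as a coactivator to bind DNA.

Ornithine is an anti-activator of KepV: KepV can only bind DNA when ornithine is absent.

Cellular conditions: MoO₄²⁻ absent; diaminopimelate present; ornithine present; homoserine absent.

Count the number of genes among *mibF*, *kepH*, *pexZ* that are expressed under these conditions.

0

Homoserine is absent, so PexF is inactive.
Ornithine is present, so KepV is inactive.
No activator is available at the *mibF* promoter, so *mibF* is not transcribed.
→ *mibF* is OFF.
GorA is produced constitutively and is active.
Diaminopimelate is present, so FubZ is active.
With repressor FubZ bound, *ulmL* is not transcribed.
So UlmL is not produced.
Required activator UlmL is absent, so *kepH* is not transcribed.
→ *kepH* is OFF.
MoO₄²⁻ is absent, so DulP is inactive.
Required activator DulP is absent, so *pexZ* is not transcribed.
→ *pexZ* is OFF.
0 of the 3 genes are transcribed.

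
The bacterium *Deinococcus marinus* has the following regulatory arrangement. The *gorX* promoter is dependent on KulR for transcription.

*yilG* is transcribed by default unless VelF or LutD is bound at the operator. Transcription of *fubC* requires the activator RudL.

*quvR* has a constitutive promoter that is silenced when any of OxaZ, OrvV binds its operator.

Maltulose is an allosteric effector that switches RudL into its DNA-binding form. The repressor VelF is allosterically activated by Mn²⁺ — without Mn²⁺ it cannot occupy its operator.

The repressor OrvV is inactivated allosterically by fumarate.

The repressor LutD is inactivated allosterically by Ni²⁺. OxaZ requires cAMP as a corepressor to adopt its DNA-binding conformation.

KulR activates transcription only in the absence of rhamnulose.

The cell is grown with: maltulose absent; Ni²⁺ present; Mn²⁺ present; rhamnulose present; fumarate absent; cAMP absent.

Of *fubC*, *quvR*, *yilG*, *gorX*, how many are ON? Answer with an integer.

0

Maltulose is absent, so RudL is inactive.
Required activator RudL is absent, so *fubC* is not transcribed.
→ *fubC* is OFF.
cAMP is absent, so OxaZ is inactive.
Fumarate is absent, so OrvV is active.
With repressor OrvV bound, *quvR* is not transcribed.
→ *quvR* is OFF.
Mn²⁺ is present, so VelF is active.
Ni²⁺ is present, so LutD is inactive.
With repressor VelF bound, *yilG* is not transcribed.
→ *yilG* is OFF.
Rhamnulose is present, so KulR is inactive.
Required activator KulR is absent, so *gorX* is not transcribed.
→ *gorX* is OFF.
0 of the 4 genes are transcribed.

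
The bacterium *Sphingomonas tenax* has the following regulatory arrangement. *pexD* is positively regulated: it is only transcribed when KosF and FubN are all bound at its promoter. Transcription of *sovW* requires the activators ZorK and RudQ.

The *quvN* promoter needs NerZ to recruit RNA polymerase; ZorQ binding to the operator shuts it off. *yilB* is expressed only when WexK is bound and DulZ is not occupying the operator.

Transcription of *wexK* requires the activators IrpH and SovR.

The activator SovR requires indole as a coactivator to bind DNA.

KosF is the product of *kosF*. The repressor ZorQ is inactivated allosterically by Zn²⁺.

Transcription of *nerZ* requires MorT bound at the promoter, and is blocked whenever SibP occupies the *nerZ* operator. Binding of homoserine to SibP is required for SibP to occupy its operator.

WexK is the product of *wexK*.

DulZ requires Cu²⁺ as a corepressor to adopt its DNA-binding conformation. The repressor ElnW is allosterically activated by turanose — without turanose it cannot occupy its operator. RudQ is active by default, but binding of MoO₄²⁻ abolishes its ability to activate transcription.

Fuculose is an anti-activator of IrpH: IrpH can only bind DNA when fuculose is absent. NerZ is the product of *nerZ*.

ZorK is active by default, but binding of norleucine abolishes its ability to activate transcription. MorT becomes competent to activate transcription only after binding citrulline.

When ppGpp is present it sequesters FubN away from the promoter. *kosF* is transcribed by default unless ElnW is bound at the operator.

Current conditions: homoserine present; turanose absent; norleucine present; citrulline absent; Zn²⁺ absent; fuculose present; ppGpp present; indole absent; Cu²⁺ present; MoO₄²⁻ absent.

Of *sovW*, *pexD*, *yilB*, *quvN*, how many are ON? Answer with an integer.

Norleucine is present, so ZorK is inactive.
MoO₄²⁻ is absent, so RudQ is active.
Required activator ZorK is absent, so *sovW* is not transcribed.
→ *sovW* is OFF.
Turanose is absent, so ElnW is inactive.
With no repressor bound, *kosF* is transcribed.
So KosF is produced and active.
ppGpp is present, so FubN is inactive.
Required activator FubN is absent, so *pexD* is not transcribed.
→ *pexD* is OFF.
Fuculose is present, so IrpH is inactive.
Indole is absent, so SovR is inactive.
Required activator IrpH is absent, so *wexK* is not transcribed.
So WexK is not produced.
Cu²⁺ is present, so DulZ is active.
With repressor DulZ bound, *yilB* is not transcribed.
→ *yilB* is OFF.
Homoserine is present, so SibP is active.
Citrulline is absent, so MorT is inactive.
With repressor SibP bound, *nerZ* is not transcribed.
So NerZ is not produced.
Zn²⁺ is absent, so ZorQ is active.
With repressor ZorQ bound, *quvN* is not transcribed.
→ *quvN* is OFF.
0 of the 4 genes are transcribed.

0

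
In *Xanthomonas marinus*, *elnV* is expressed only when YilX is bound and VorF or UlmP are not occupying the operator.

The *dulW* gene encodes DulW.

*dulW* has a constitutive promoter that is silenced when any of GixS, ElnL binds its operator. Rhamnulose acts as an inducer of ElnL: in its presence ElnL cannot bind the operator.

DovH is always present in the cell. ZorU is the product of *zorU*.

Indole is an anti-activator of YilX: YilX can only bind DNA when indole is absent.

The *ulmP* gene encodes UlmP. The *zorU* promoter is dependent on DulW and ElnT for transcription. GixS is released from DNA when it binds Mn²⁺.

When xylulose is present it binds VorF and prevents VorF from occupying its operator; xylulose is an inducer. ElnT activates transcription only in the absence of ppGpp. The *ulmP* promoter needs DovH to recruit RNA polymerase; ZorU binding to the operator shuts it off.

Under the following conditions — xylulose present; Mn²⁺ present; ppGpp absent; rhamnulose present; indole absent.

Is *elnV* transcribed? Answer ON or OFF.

Indole is absent, so YilX is active.
Xylulose is present, so VorF is inactive.
DovH is produced constitutively and is active.
Mn²⁺ is present, so GixS is inactive.
Rhamnulose is present, so ElnL is inactive.
With no repressor bound, *dulW* is transcribed.
So DulW is produced and active.
ppGpp is absent, so ElnT is active.
No repressor is bound and DulW and ElnT are active, so *zorU* is transcribed.
So ZorU is produced and active.
With repressor ZorU bound, *ulmP* is not transcribed.
So UlmP is not produced.
No repressor is bound and YilX is active, so *elnV* is transcribed.

ON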